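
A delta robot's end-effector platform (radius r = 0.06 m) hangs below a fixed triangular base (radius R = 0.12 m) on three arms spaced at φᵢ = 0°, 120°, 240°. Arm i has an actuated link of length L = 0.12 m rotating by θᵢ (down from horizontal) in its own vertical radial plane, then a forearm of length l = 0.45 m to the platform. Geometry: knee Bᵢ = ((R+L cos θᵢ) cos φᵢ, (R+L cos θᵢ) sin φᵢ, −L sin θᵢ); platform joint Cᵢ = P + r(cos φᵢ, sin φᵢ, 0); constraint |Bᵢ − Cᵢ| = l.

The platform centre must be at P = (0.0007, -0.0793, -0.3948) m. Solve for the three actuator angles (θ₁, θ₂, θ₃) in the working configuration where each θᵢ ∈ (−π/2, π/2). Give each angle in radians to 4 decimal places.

arm 1 (φ=0.0°): x'=0.0007, y'=-0.0793
  A=0.0593, B=-0.3948, C=(l²−L²−A²−y'²−z²)/(2L)=0.0934
  γ=atan2(-0.3948,0.0593)=-1.4217;  ψ=arccos(0.2341)=1.3345;  θ1=γ+ψ≈-0.0872
φ2=120.0° → target in arm frame (-0.0690, 0.0390)
  e−x'=0.1290;  (l²−L²−(e−x')²−y'²−z²)/2L = 0.0586
  √(A²+B²)=0.4153;  θ2 = -1.2549+1.4293 ≈ 0.1743
arm 3 (φ=240.0°): x'=0.0683, y'=0.0403
  A=-0.0083, B=-0.3948, C=(l²−L²−A²−y'²−z²)/(2L)=0.1273
  √(A²+B²)=0.3949;  θ3 = -1.5919+1.2427 ≈ -0.3492

θ₁ = -0.0872, θ₂ = 0.1743, θ₃ = -0.3492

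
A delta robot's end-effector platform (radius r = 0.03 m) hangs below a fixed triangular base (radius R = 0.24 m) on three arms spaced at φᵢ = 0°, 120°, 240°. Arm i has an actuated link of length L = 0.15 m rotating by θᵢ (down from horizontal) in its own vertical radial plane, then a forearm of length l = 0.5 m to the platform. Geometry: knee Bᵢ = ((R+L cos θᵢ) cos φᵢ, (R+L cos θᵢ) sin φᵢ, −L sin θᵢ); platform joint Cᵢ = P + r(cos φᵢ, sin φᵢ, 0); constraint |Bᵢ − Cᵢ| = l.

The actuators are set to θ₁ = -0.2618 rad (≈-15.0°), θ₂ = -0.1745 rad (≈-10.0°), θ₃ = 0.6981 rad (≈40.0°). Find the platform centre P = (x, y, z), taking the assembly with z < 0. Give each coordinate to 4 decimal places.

(0.0576, 0.0865, -0.3538)

O1 = (0.3549·cos0.0°, 0.3549·sin0.0°, 0.0388) = (0.3549, 0.0000, 0.0388)
arm 2 at φ=120.0°: ρ2 = 0.3577;  O2 = (-0.1789, 0.3098, 0.0260)
φ3=240.0°: virtual centre (-0.1625, -0.2814, -0.0964), radius l
eliminate P² terms by subtracting sphere 1 from 2 and 3
linear system: -1.0675x+0.6196y = 0.0012−-0.0256z; -1.0347x+-0.5628y = -0.0126−-0.2705z
Cramer: x(z) = 0.0057-0.1465z;  y(z) = 0.0118-0.2112z
quadratic in z: (1.0661)z²+(0.0197)z+(-0.1265)=0, √Δ=0.7346 → z ∈ {-0.3538, 0.3353}; z = -0.3538 (taking z<0)
x = 0.0576, y = 0.0865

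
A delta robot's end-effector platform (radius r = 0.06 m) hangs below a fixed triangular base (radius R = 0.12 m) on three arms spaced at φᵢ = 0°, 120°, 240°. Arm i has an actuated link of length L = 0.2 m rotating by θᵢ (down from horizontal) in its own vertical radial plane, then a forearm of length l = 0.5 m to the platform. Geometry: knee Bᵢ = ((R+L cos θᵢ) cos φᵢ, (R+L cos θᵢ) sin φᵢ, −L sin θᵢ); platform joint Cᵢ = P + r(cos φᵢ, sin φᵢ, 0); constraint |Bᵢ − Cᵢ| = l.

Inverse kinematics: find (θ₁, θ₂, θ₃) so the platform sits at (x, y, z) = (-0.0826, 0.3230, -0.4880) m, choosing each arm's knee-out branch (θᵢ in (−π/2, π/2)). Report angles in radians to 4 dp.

rotate P by −φ1: (-0.0826, 0.3230, -0.4880)
  e−x'=0.1426;  (l²−L²−(e−x')²−y'²−z²)/2L = -0.3820
  θ1 = atan2(B,A) + arccos(C/0.5084) = 1.1345
φ2=120.0° → target in arm frame (0.3210, -0.0900)
  e−x'=-0.2610;  (l²−L²−(e−x')²−y'²−z²)/2L = -0.2609
  γ=atan2(-0.4880,-0.2610)=-2.0620;  ψ=arccos(-0.4715)=2.0618;  θ2=γ+ψ≈-0.0002
arm 3 (φ=240.0°): x'=-0.2384, y'=-0.2330
  A cos θ + B sin θ = C:  0.2984·cos θ + -0.4880·sin θ = -0.4288
  θ3 = atan2(B,A) + arccos(C/0.5720) = 1.3963

θ₁ = 1.1345, θ₂ = -0.0002, θ₃ = 1.3963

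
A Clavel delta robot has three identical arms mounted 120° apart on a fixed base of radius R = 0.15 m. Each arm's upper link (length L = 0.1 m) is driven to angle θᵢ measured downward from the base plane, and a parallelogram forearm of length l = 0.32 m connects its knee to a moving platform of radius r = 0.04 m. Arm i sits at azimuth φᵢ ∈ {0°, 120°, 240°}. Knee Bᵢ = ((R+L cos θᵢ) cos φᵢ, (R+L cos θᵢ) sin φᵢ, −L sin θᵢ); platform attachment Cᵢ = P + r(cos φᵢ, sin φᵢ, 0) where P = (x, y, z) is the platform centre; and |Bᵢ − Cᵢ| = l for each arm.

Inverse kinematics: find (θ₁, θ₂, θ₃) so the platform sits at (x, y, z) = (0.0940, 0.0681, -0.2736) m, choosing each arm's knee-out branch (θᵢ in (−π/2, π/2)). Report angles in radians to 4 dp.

θ₁ = -0.1745, θ₂ = 0.4370, θ₃ = 1.1346

rotate P by −φ1: (0.0940, 0.0681, -0.2736)
  A cos θ + B sin θ = C:  0.0160·cos θ + -0.2736·sin θ = 0.0632
  √(A²+B²)=0.2741;  θ1 = -1.5124+1.3379 ≈ -0.1745
rotate P by −φ2: (0.0120, -0.1155, -0.2736)
  e−x'=0.0980;  (l²−L²−(e−x')²−y'²−z²)/2L = -0.0270
  θ2 = atan2(B,A) + arccos(C/0.2906) = 0.4370
arm 3 (φ=240.0°): x'=-0.1060, y'=0.0474
  e−x'=0.2160;  (l²−L²−(e−x')²−y'²−z²)/2L = -0.1567
  √(A²+B²)=0.3486;  θ3 = -0.9026+2.0371 ≈ 1.1346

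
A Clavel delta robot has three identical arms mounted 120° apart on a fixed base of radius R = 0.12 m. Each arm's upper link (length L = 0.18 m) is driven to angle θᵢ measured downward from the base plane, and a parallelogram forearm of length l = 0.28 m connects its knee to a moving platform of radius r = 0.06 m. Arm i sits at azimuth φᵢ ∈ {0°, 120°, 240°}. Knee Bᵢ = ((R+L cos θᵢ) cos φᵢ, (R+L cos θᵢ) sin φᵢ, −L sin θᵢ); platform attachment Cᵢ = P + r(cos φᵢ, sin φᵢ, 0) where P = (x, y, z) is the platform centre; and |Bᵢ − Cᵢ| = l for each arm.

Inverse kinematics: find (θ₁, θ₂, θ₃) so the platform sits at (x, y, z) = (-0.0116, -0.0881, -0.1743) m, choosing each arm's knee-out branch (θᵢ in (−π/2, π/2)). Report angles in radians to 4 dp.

rotate P by −φ1: (-0.0116, -0.0881, -0.1743)
  A cos θ + B sin θ = C:  0.0716·cos θ + -0.1743·sin θ = 0.0076
  θ1 = atan2(B,A) + arccos(C/0.1884) = 0.3495
rotate P by −φ2: (-0.0705, 0.0541, -0.1743)
  A cos θ + B sin θ = C:  0.1305·cos θ + -0.1743·sin θ = -0.0120
  γ=atan2(-0.1743,0.1305)=-0.9281;  ψ=arccos(-0.0553)=1.6261;  θ2=γ+ψ≈0.6980
φ3=240.0° → target in arm frame (0.0821, 0.0340)
  e−x'=-0.0221;  (l²−L²−(e−x')²−y'²−z²)/2L = 0.0388
  √(A²+B²)=0.1757;  θ3 = -1.6969+1.3480 ≈ -0.3489

θ₁ = 0.3495, θ₂ = 0.6980, θ₃ = -0.3489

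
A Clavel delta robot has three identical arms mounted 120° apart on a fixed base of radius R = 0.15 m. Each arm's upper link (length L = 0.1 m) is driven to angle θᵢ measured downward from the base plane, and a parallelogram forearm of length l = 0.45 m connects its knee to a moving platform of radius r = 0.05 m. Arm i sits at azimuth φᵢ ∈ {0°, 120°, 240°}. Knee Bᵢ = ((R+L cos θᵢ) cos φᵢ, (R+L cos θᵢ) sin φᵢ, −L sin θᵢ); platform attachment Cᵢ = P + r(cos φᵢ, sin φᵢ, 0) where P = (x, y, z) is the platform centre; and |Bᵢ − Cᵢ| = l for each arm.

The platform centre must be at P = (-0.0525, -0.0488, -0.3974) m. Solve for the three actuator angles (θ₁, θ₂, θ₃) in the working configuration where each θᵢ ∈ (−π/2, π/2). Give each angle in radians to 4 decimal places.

arm 1 (φ=0.0°): x'=-0.0525, y'=-0.0488
  A=0.1525, B=-0.3974, C=(l²−L²−A²−y'²−z²)/(2L)=0.0447
  γ=atan2(-0.3974,0.1525)=-1.2044;  ψ=arccos(0.1050)=1.4656;  θ1=γ+ψ≈0.2613
arm 2 (φ=120.0°): x'=-0.0160, y'=0.0699
  A=0.1160, B=-0.3974, C=(l²−L²−A²−y'²−z²)/(2L)=0.0812
  √(A²+B²)=0.4140;  θ2 = -1.2868+1.3735 ≈ 0.0867
rotate P by −φ3: (0.0685, -0.0211, -0.3974)
  A cos θ + B sin θ = C:  0.0315·cos θ + -0.3974·sin θ = 0.1657
  θ3 = atan2(B,A) + arccos(C/0.3986) = -0.3496

θ₁ = 0.2613, θ₂ = 0.0867, θ₃ = -0.3496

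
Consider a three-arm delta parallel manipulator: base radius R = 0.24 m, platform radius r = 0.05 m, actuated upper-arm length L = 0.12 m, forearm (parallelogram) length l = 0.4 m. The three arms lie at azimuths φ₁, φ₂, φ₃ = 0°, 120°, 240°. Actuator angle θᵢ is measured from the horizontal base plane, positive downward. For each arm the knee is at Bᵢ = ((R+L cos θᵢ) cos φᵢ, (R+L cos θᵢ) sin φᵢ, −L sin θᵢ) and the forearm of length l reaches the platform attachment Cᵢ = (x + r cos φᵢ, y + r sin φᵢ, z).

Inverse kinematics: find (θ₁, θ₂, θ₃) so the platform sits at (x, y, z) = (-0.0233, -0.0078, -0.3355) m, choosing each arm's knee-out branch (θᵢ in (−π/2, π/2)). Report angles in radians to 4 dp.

φ1=0.0° → target in arm frame (-0.0233, -0.0078)
  e−x'=0.2133;  (l²−L²−(e−x')²−y'²−z²)/2L = -0.0522
  θ1 = atan2(B,A) + arccos(C/0.3976) = 0.6979
arm 2 (φ=120.0°): x'=0.0049, y'=0.0241
  A=0.1851, B=-0.3355, C=(l²−L²−A²−y'²−z²)/(2L)=-0.0075
  θ2 = atan2(B,A) + arccos(C/0.3832) = 0.5238
φ3=240.0° → target in arm frame (0.0184, -0.0163)
  A cos θ + B sin θ = C:  0.1716·cos θ + -0.3355·sin θ = 0.0139
  θ3 = atan2(B,A) + arccos(C/0.3768) = 0.4359

θ₁ = 0.6979, θ₂ = 0.5238, θ₃ = 0.4359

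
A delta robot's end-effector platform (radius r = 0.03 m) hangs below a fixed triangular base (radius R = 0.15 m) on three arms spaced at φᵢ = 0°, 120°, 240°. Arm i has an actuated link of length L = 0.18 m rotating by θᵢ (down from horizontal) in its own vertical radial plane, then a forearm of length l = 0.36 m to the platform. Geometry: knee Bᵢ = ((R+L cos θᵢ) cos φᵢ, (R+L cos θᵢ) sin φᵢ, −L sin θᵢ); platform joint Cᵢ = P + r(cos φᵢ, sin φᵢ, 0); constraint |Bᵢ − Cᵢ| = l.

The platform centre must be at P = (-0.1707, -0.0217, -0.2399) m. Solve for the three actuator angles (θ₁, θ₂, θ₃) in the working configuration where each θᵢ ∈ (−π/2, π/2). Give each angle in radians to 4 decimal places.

arm 1 (φ=0.0°): x'=-0.1707, y'=-0.0217
  A cos θ + B sin θ = C:  0.2907·cos θ + -0.2399·sin θ = -0.1259
  γ=atan2(-0.2399,0.2907)=-0.6899;  ψ=arccos(-0.3341)=1.9114;  θ1=γ+ψ≈1.2215
arm 2 (φ=120.0°): x'=0.0666, y'=0.1587
  A=0.0534, B=-0.2399, C=(l²−L²−A²−y'²−z²)/(2L)=0.0323
  √(A²+B²)=0.2458;  θ2 = -1.3516+1.4392 ≈ 0.0876
arm 3 (φ=240.0°): x'=0.1041, y'=-0.1370
  A=0.0159, B=-0.2399, C=(l²−L²−A²−y'²−z²)/(2L)=0.0573
  √(A²+B²)=0.2404;  θ3 = -1.5048+1.3301 ≈ -0.1747

θ₁ = 1.2215, θ₂ = 0.0876, θ₃ = -0.1747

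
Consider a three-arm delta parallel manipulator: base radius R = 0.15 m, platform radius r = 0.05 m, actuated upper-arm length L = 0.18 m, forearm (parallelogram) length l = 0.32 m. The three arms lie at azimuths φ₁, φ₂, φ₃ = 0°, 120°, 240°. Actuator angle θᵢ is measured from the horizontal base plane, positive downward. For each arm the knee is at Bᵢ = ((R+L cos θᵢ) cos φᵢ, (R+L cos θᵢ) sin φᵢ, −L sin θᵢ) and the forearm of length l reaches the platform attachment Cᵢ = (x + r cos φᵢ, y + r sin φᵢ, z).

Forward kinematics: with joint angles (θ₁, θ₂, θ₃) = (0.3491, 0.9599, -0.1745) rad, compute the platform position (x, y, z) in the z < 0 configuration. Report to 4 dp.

(0.0148, -0.1133, -0.2193)

centre 1 = (0.2691·cos0.0°, 0.2691·sin0.0°, -0.0616) = (0.2691, 0.0000, -0.0616)
φ2=120.0°: virtual centre (-0.1016, 0.1760, -0.1474), radius l
arm 3 at φ=240.0°: ρ3 = 0.2773;  centre 3 = (-0.1386, -0.2401, 0.0313)
subtract pairs → two planes through P
[-0.7415 0.3520 -0.1717]·P = -0.0132;  [-0.8156 -0.4802 0.1856]·P = 0.0016
det = 0.6432;  x = 0.0090+-0.0266z,  y = -0.0186+0.4318z
quadratic in z: (1.1871)z²+(0.1209)z+(-0.0306)=0, √Δ=0.3997 → z ∈ {-0.2193, 0.1174}; z = -0.2193 (taking z<0)
x = 0.0148, y = -0.1133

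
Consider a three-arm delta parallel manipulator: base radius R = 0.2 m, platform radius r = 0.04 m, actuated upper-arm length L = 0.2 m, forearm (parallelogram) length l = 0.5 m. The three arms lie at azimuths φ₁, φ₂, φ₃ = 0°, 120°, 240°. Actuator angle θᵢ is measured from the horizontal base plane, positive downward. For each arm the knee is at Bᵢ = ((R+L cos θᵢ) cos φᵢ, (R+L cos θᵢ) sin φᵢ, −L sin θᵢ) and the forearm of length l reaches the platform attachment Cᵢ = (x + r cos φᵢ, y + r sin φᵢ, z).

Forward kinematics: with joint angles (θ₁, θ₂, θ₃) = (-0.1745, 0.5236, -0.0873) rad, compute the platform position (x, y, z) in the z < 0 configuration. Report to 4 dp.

centre 1 = (0.3570·cos0.0°, 0.3570·sin0.0°, 0.0347) = (0.3570, 0.0000, 0.0347)
centre 2 = (0.3332·cos120.0°, 0.3332·sin120.0°, -0.1000) = (-0.1666, 0.2886, -0.1000)
centre 3 = (0.3592·cos240.0°, 0.3592·sin240.0°, 0.0174) = (-0.1796, -0.3111, 0.0174)
subtract pairs → two planes through P
linear system: -1.0471x+0.5771y = -0.0076−-0.2694z; -1.0732x+-0.6222y = 0.0007−-0.0346z
det = 1.2709;  x = 0.0034+-0.1476z,  y = -0.0070+0.1990z
sphere 1 gives Az²+Bz+C=0 with A=1.0614, B=0.0321, C=-0.1237;  B²−4AC=0.5264;  roots -0.3569, 0.3266;  negative root z = -0.3569
x = 0.0561, y = -0.0781

(0.0561, -0.0781, -0.3569)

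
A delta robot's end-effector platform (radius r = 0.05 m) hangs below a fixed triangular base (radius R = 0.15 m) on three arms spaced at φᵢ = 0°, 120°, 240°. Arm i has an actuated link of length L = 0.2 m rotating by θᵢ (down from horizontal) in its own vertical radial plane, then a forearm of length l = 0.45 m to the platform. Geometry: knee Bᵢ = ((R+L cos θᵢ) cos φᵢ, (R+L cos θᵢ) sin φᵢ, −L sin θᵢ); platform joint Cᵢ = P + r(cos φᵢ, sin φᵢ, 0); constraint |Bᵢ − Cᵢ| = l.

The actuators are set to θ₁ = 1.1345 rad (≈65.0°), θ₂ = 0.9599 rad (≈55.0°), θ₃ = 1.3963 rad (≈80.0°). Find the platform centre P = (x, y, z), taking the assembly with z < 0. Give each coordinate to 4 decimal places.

(0.0135, 0.0925, -0.5871)

φ1=0.0°: virtual centre (0.1845, 0.0000, -0.1813), radius l
O2 = (0.2147·cos120.0°, 0.2147·sin120.0°, -0.1638) = (-0.1074, 0.1860, -0.1638)
φ3=240.0°: virtual centre (-0.0674, -0.1167, -0.1970), radius l
subtract pairs → two planes through P
plane₁₂: -0.5838x+0.3719y+0.0349z = 0.0060
Cramer: x(z) = 0.0071-0.0109z;  y(z) = 0.0274-0.1109z
quadratic in z: (1.0124)z²+(0.3603)z+(-0.1374)=0, √Δ=0.8284 → z ∈ {-0.5871, 0.2312}; z = -0.5871 (taking z<0)
x = 0.0135, y = 0.0925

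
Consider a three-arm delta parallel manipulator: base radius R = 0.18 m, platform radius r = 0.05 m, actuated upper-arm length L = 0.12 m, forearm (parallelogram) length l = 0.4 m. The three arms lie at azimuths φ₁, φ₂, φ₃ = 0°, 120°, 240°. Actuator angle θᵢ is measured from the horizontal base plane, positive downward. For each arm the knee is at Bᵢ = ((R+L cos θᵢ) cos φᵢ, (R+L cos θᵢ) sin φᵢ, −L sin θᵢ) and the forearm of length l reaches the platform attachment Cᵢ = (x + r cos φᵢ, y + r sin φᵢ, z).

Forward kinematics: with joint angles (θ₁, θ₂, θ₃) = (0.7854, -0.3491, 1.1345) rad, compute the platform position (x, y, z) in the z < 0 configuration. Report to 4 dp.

O1 = (0.2149·cos0.0°, 0.2149·sin0.0°, -0.0849) = (0.2149, 0.0000, -0.0849)
φ2=120.0°: virtual centre (-0.1214, 0.2102, 0.0410), radius l
φ3=240.0°: virtual centre (-0.0904, -0.1565, -0.1088), radius l
|O₂|²−|O₁|² = 0.0073;  |O₃|²−|O₁|² = -0.0089
plane₁₂: -0.6725x+0.4205y+0.2518z = 0.0073
Cramer: x(z) = 0.0031+0.1257z;  y(z) = 0.0223-0.3978z
into |P−O₁|² = l²: 1.1741z² + 0.0988z + -0.1075 = 0;  Δ = 0.5145;  z = -0.3475 or 0.2634 → z<0 root = -0.3475
x = -0.0405, y = 0.1605

(-0.0405, 0.1605, -0.3475)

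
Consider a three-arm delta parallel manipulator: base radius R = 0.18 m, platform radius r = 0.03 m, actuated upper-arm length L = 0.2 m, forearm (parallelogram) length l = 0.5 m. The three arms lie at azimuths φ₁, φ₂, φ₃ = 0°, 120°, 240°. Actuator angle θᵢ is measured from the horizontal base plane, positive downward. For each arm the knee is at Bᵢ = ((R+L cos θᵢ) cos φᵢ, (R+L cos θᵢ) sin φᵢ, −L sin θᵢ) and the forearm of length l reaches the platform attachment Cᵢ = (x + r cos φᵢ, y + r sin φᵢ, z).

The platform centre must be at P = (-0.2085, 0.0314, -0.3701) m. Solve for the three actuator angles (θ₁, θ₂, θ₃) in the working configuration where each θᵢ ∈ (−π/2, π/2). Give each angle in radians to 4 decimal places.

θ₁ = 1.0471, θ₂ = -0.2619, θ₃ = -0.0001

arm 1 (φ=0.0°): x'=-0.2085, y'=0.0314
  e−x'=0.3585;  (l²−L²−(e−x')²−y'²−z²)/2L = -0.1412
  γ=atan2(-0.3701,0.3585)=-0.8013;  ψ=arccos(-0.2740)=1.8484;  θ1=γ+ψ≈1.0471
φ2=120.0° → target in arm frame (0.1314, 0.1649)
  e−x'=0.0186;  (l²−L²−(e−x')²−y'²−z²)/2L = 0.1138
  θ2 = atan2(B,A) + arccos(C/0.3706) = -0.2619
arm 3 (φ=240.0°): x'=0.0771, y'=-0.1963
  e−x'=0.0729;  (l²−L²−(e−x')²−y'²−z²)/2L = 0.0730
  θ3 = atan2(B,A) + arccos(C/0.3772) = -0.0001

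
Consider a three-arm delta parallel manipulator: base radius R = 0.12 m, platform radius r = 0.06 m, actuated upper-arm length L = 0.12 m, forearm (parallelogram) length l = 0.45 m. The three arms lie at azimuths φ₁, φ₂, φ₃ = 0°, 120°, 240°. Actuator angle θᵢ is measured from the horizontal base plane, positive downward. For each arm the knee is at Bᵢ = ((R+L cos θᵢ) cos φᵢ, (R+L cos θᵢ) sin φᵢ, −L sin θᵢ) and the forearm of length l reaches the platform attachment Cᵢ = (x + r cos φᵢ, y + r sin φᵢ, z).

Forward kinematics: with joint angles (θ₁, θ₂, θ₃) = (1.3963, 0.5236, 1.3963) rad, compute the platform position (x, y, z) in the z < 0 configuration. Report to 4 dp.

(-0.0848, 0.1469, -0.5100)

O1 = (0.0808·cos0.0°, 0.0808·sin0.0°, -0.1182) = (0.0808, 0.0000, -0.1182)
O2 = (0.1639·cos120.0°, 0.1639·sin120.0°, -0.0600) = (-0.0820, 0.1420, -0.0600)
arm 3 at φ=240.0°: e+L cos θ3 = 0.0808;  O3 = (-0.0404, -0.0700, -0.1182)
eliminate P² terms by subtracting sphere 1 from 2 and 3
[-0.3256 0.2839 0.1164]·P = 0.0100;  [-0.2425 -0.1400 0.0000]·P = 0.0000
det = 0.1144;  x = -0.0122+0.1424z,  y = 0.0211+-0.2466z
quadratic in z: (1.0811)z²+(0.1994)z+(-0.1794)=0, √Δ=0.9032 → z ∈ {-0.5100, 0.3255}; z = -0.5100 (taking z<0)
x = -0.0848, y = 0.1469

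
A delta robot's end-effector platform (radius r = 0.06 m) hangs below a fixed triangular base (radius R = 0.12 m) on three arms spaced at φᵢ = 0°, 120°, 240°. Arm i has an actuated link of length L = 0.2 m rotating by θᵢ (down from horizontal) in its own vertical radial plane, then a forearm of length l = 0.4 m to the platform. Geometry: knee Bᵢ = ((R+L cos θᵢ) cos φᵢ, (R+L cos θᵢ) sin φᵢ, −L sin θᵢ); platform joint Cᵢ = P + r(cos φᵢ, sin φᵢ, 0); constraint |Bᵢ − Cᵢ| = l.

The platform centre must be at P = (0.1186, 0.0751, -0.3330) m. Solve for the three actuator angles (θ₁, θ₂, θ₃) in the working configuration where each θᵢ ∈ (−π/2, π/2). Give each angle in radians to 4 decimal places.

θ₁ = -0.1745, θ₂ = 0.2618, θ₃ = 0.6980

rotate P by −φ1: (0.1186, 0.0751, -0.3330)
  A=-0.0586, B=-0.3330, C=(l²−L²−A²−y'²−z²)/(2L)=0.0001
  √(A²+B²)=0.3381;  θ1 = -1.7450+1.5705 ≈ -0.1745
rotate P by −φ2: (0.0057, -0.1403, -0.3330)
  A=0.0543, B=-0.3330, C=(l²−L²−A²−y'²−z²)/(2L)=-0.0338
  √(A²+B²)=0.3374;  θ2 = -1.4093+1.6710 ≈ 0.2618
φ3=240.0° → target in arm frame (-0.1243, 0.0652)
  A cos θ + B sin θ = C:  0.1843·cos θ + -0.3330·sin θ = -0.0728
  γ=atan2(-0.3330,0.1843)=-1.0652;  ψ=arccos(-0.1912)=1.7632;  θ3=γ+ψ≈0.6980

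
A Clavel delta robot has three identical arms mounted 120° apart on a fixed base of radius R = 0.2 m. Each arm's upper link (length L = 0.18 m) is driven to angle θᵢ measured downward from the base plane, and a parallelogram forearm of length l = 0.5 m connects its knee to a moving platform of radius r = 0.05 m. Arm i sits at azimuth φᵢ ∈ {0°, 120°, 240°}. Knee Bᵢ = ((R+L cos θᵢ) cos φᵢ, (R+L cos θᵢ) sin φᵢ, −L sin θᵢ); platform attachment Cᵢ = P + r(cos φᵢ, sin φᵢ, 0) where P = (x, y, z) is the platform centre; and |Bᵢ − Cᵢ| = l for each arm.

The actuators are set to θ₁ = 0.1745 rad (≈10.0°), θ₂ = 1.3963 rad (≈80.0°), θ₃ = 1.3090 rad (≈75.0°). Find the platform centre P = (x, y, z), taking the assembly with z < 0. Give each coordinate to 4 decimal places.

(0.2277, -0.0178, -0.5209)

φ1=0.0°: virtual centre (0.3273, 0.0000, -0.0313), radius l
φ2=120.0°: virtual centre (-0.0906, 0.1570, -0.1773), radius l
φ3=240.0°: virtual centre (-0.0983, -0.1702, -0.1739), radius l
subtract pairs → two planes through P
linear system: -0.8358x+0.3139y = -0.0438−-0.2920z; -0.8511x+-0.3405y = -0.0392−-0.2852z
det = 0.5518;  x = 0.0493+-0.3425z,  y = -0.0082+0.0184z
into |P−centre ₁|² = l²: 1.1176z² + 0.2526z + -0.1717 = 0;  Δ = 0.8314;  z = -0.5209 or 0.2949 → z<0 root = -0.5209
x = 0.2277, y = -0.0178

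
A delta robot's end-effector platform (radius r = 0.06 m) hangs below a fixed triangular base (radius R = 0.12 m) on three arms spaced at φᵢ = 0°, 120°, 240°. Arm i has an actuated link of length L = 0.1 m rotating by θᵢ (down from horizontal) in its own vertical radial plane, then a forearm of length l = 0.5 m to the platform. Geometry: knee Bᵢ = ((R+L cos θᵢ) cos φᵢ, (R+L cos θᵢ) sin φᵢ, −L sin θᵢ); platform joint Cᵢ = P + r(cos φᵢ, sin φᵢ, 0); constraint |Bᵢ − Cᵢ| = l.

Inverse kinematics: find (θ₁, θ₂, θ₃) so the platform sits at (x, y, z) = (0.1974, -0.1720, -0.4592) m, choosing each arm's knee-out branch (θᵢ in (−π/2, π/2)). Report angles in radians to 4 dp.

rotate P by −φ1: (0.1974, -0.1720, -0.4592)
  A cos θ + B sin θ = C:  -0.1374·cos θ + -0.4592·sin θ = -0.0966
  γ=atan2(-0.4592,-0.1374)=-1.8615;  ψ=arccos(-0.2016)=1.7738;  θ1=γ+ψ≈-0.0877
rotate P by −φ2: (-0.2477, -0.0850, -0.4592)
  A=0.3077, B=-0.4592, C=(l²−L²−A²−y'²−z²)/(2L)=-0.3637
  √(A²+B²)=0.5527;  θ2 = -0.9805+2.2889 ≈ 1.3084
arm 3 (φ=240.0°): x'=0.0503, y'=0.2570
  A cos θ + B sin θ = C:  0.0097·cos θ + -0.4592·sin θ = -0.1849
  √(A²+B²)=0.4593;  θ3 = -1.5496+1.9852 ≈ 0.4356

θ₁ = -0.0877, θ₂ = 1.3084, θ₃ = 0.4356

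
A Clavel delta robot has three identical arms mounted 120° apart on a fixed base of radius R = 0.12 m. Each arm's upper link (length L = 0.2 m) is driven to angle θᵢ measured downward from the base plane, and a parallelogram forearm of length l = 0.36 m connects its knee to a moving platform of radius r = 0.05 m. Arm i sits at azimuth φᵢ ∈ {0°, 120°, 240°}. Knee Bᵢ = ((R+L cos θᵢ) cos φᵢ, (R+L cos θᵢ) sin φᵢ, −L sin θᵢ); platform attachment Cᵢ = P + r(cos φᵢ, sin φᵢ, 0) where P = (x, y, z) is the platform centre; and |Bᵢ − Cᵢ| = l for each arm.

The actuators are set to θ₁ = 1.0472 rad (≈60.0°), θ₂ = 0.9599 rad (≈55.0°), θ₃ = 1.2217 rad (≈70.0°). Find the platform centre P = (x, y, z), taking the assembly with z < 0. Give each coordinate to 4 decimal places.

O1 = (0.1700·cos0.0°, 0.1700·sin0.0°, -0.1732) = (0.1700, 0.0000, -0.1732)
φ2=120.0°: virtual centre (-0.0924, 0.1600, -0.1638), radius l
O3 = (0.1384·cos240.0°, 0.1384·sin240.0°, -0.1879) = (-0.0692, -0.1199, -0.1879)
eliminate P² terms by subtracting sphere 1 from 2 and 3
[-0.5247 0.3199 0.0188]·P = 0.0021;  [-0.4784 -0.2397 -0.0295]·P = -0.0044
det = 0.2789;  x = 0.0033+-0.0177z,  y = 0.0119+-0.0876z
sphere 1 gives Az²+Bz+C=0 with A=1.0080, B=0.3502, C=-0.0717;  B²−4AC=0.4116;  roots -0.4920, 0.1445;  negative root z = -0.4920
x = 0.0120, y = 0.0550

(0.0120, 0.0550, -0.4920)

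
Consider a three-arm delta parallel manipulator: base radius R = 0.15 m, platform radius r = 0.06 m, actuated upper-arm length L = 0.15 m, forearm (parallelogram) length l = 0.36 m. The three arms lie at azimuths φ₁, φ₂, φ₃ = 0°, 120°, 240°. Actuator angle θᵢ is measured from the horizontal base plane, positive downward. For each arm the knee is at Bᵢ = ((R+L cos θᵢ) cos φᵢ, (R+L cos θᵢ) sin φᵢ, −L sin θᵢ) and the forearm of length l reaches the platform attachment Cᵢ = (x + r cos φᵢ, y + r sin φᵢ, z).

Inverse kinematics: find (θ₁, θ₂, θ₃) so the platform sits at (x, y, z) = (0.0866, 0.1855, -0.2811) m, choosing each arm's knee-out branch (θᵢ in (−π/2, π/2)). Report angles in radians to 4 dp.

θ₁ = 0.0873, θ₂ = -0.0875, θ₃ = 1.3090

φ1=0.0° → target in arm frame (0.0866, 0.1855)
  A cos θ + B sin θ = C:  0.0034·cos θ + -0.2811·sin θ = -0.0211
  θ1 = atan2(B,A) + arccos(C/0.2811) = 0.0873
rotate P by −φ2: (0.1173, -0.1677, -0.2811)
  e−x'=-0.0273;  (l²−L²−(e−x')²−y'²−z²)/2L = -0.0027
  θ2 = atan2(B,A) + arccos(C/0.2824) = -0.0875
φ3=240.0° → target in arm frame (-0.2039, -0.0178)
  A cos θ + B sin θ = C:  0.2939·cos θ + -0.2811·sin θ = -0.1955
  γ=atan2(-0.2811,0.2939)=-0.7631;  ψ=arccos(-0.4806)=2.0721;  θ3=γ+ψ≈1.3090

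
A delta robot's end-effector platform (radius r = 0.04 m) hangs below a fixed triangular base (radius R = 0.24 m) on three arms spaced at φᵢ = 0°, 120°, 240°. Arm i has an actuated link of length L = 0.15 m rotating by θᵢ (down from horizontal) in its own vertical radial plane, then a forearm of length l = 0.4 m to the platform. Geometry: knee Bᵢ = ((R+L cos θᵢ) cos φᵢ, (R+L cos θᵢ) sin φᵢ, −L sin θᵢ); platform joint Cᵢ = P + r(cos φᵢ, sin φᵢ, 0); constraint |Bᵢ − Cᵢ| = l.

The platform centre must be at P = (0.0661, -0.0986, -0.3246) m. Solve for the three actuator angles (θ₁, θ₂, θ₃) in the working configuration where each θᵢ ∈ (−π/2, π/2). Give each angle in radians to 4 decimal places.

arm 1 (φ=0.0°): x'=0.0661, y'=-0.0986
  e−x'=0.1339;  (l²−L²−(e−x')²−y'²−z²)/2L = 0.0149
  √(A²+B²)=0.3511;  θ1 = -1.1796+1.5282 ≈ 0.3487
arm 2 (φ=120.0°): x'=-0.1184, y'=-0.0079
  e−x'=0.3184;  (l²−L²−(e−x')²−y'²−z²)/2L = -0.2311
  θ2 = atan2(B,A) + arccos(C/0.4547) = 1.3090
φ3=240.0° → target in arm frame (0.0523, 0.1065)
  e−x'=0.1477;  (l²−L²−(e−x')²−y'²−z²)/2L = -0.0034
  γ=atan2(-0.3246,0.1477)=-1.1439;  ψ=arccos(-0.0095)=1.5803;  θ3=γ+ψ≈0.4365

θ₁ = 0.3487, θ₂ = 1.3090, θ₃ = 0.4365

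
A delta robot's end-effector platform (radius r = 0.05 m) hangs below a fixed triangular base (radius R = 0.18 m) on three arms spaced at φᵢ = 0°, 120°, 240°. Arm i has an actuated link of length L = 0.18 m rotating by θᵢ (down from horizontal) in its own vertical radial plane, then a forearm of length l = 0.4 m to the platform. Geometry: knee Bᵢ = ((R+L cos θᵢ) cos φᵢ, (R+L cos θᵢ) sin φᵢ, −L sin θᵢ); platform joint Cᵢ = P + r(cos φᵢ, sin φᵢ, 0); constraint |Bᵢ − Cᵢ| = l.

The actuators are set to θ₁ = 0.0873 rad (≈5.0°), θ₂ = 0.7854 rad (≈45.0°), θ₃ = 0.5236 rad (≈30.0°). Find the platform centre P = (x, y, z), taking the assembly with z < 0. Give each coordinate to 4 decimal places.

(0.0839, -0.0377, -0.3440)

arm 1 at φ=0.0°: (R−r)+L cos θ1 = 0.3093;  O1 = (0.3093, 0.0000, -0.0157)
φ2=120.0°: virtual centre (-0.1286, 0.2228, -0.1273), radius l
φ3=240.0°: virtual centre (-0.1429, -0.2476, -0.0900), radius l
eliminate P² terms by subtracting sphere 1 from 2 and 3
plane₁₂: -0.8759x+0.4456y+-0.2232z = -0.0135
det = 0.8368;  x = 0.0112+-0.2112z,  y = -0.0082+0.0857z
sphere 1 gives Az²+Bz+C=0 with A=1.0519, B=0.1559, C=-0.0708;  B²−4AC=0.3224;  roots -0.3440, 0.1958;  negative root z = -0.3440
x = 0.0839, y = -0.0377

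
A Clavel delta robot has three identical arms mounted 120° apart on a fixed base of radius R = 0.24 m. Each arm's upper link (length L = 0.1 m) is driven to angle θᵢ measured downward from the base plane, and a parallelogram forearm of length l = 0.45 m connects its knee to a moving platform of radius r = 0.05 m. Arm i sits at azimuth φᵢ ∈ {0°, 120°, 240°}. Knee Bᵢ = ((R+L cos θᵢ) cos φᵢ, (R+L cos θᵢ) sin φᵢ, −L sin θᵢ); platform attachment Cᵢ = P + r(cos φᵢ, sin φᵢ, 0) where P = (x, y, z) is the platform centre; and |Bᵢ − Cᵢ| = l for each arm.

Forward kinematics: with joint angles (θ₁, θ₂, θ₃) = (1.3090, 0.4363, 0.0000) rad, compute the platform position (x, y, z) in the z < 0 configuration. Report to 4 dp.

(-0.1194, -0.0362, -0.3945)

arm 1 at φ=0.0°: ρ1 = 0.2159;  S1 = (0.2159, 0.0000, -0.0966)
φ2=120.0°: virtual centre (-0.1403, 0.2430, -0.0423), radius l
arm 3 at φ=240.0°: ρ3 = 0.2900;  S3 = (-0.1450, -0.2511, 0.0000)
|S₂|²−|S₁|² = 0.0246;  |S₃|²−|S₁|² = 0.0282
plane₁₂: -0.7124x+0.4861y+0.1087z = 0.0246
Cramer: x(z) = -0.0368+0.2095z;  y(z) = -0.0033+0.0835z
sphere 1 gives Az²+Bz+C=0 with A=1.0509, B=0.0868, C=-0.1293;  B²−4AC=0.5512;  roots -0.3945, 0.3120;  negative root z = -0.3945
x = -0.1194, y = -0.0362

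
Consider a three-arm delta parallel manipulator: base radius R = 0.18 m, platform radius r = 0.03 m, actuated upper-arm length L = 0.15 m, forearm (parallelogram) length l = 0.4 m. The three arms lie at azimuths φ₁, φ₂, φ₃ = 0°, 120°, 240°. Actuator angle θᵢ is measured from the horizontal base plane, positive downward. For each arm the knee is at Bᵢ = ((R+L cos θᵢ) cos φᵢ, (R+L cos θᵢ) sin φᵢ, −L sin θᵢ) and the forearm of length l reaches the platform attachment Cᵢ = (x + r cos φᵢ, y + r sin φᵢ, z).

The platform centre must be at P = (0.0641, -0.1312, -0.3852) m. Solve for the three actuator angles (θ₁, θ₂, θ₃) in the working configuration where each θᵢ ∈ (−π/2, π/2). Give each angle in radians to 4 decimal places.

rotate P by −φ1: (0.0641, -0.1312, -0.3852)
  A cos θ + B sin θ = C:  0.0859·cos θ + -0.3852·sin θ = -0.1182
  θ1 = atan2(B,A) + arccos(C/0.3947) = 0.5237
rotate P by −φ2: (-0.1457, 0.0101, -0.3852)
  A=0.2957, B=-0.3852, C=(l²−L²−A²−y'²−z²)/(2L)=-0.3280
  θ2 = atan2(B,A) + arccos(C/0.4856) = 1.3963
φ3=240.0° → target in arm frame (0.0816, 0.1211)
  e−x'=0.0684;  (l²−L²−(e−x')²−y'²−z²)/2L = -0.1008
  γ=atan2(-0.3852,0.0684)=-1.3950;  ψ=arccos(-0.2576)=1.8313;  θ3=γ+ψ≈0.4363

θ₁ = 0.5237, θ₂ = 1.3963, θ₃ = 0.4363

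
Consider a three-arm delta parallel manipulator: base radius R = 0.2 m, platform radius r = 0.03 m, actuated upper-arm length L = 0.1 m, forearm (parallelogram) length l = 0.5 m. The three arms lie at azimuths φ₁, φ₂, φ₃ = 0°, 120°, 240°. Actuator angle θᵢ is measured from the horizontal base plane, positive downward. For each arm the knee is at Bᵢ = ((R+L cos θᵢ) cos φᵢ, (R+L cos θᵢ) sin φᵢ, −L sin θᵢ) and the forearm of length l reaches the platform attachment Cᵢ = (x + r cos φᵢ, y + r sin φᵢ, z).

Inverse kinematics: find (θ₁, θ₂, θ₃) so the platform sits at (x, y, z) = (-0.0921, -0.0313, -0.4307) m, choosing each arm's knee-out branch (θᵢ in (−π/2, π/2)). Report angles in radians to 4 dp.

θ₁ = 0.6978, θ₂ = 0.0874, θ₃ = -0.2619

φ1=0.0° → target in arm frame (-0.0921, -0.0313)
  A=0.2621, B=-0.4307, C=(l²−L²−A²−y'²−z²)/(2L)=-0.0759
  θ1 = atan2(B,A) + arccos(C/0.5042) = 0.6978
φ2=120.0° → target in arm frame (0.0189, 0.0954)
  A cos θ + B sin θ = C:  0.1511·cos θ + -0.4307·sin θ = 0.1129
  √(A²+B²)=0.4564;  θ2 = -1.2335+1.3209 ≈ 0.0874
arm 3 (φ=240.0°): x'=0.0732, y'=-0.0641
  A=0.0968, B=-0.4307, C=(l²−L²−A²−y'²−z²)/(2L)=0.2050
  √(A²+B²)=0.4415;  θ3 = -1.3496+1.0878 ≈ -0.2619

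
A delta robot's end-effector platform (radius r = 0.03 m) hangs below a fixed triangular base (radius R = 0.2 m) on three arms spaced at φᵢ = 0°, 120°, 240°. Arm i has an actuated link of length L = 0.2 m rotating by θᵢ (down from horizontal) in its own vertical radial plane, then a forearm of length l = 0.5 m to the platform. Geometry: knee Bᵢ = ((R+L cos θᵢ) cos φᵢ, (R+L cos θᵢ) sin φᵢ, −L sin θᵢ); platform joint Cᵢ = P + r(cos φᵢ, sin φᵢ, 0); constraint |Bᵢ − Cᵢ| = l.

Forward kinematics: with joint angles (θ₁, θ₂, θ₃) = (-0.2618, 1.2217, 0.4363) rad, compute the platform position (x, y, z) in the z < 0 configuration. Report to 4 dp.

(0.1806, -0.1371, -0.3930)

arm 1 at φ=0.0°: ρ1 = 0.3632;  O1 = (0.3632, 0.0000, 0.0518)
arm 2 at φ=120.0°: ρ2 = 0.2384;  O2 = (-0.1192, 0.2065, -0.1879)
arm 3 at φ=240.0°: ρ3 = 0.3513;  O3 = (-0.1756, -0.3042, -0.0845)
subtract pairs → two planes through P
[-0.9648 0.4129 -0.4794]·P = -0.0424;  [-1.0776 -0.6084 -0.2726]·P = -0.0041
Cramer: x(z) = 0.0266-0.3917z;  y(z) = -0.0405+0.2458z
quadratic in z: (1.2138)z²+(0.1402)z+(-0.1324)=0, √Δ=0.8140 → z ∈ {-0.3930, 0.2775}; z = -0.3930 (taking z<0)
x = 0.1806, y = -0.1371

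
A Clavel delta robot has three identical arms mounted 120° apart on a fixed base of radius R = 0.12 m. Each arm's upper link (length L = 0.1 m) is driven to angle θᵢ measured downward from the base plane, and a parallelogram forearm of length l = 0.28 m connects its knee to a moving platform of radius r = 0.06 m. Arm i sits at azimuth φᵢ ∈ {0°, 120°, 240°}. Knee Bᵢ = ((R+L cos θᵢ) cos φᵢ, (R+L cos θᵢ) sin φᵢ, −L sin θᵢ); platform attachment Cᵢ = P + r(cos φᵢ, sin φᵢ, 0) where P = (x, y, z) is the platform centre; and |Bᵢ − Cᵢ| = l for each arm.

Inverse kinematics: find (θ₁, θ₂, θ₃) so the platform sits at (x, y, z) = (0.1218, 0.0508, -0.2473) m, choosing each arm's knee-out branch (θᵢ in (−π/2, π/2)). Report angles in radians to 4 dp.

θ₁ = -0.2614, θ₂ = 0.6115, θ₃ = 1.0475

φ1=0.0° → target in arm frame (0.1218, 0.0508)
  e−x'=-0.0618;  (l²−L²−(e−x')²−y'²−z²)/2L = 0.0042
  γ=atan2(-0.2473,-0.0618)=-1.8157;  ψ=arccos(0.0165)=1.5543;  θ1=γ+ψ≈-0.2614
rotate P by −φ2: (-0.0169, -0.1309, -0.2473)
  e−x'=0.0769;  (l²−L²−(e−x')²−y'²−z²)/2L = -0.0790
  γ=atan2(-0.2473,0.0769)=-1.2693;  ψ=arccos(-0.3051)=1.8808;  θ2=γ+ψ≈0.6115
rotate P by −φ3: (-0.1049, 0.0801, -0.2473)
  A cos θ + B sin θ = C:  0.1649·cos θ + -0.2473·sin θ = -0.1318
  γ=atan2(-0.2473,0.1649)=-0.9827;  ψ=arccos(-0.4434)=2.0302;  θ3=γ+ψ≈1.0475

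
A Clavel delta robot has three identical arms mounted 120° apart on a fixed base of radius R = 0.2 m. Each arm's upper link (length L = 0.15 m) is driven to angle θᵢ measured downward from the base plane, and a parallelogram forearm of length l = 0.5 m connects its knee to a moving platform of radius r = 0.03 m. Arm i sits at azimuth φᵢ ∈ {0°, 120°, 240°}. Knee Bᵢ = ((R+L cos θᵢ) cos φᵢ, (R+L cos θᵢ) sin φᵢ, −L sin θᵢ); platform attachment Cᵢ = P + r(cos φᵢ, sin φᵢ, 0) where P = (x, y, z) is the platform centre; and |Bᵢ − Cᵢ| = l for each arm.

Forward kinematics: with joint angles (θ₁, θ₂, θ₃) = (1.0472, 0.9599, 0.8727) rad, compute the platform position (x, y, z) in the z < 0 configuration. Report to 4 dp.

arm 1 at φ=0.0°: (R−r)+L cos θ1 = 0.2450;  centre 1 = (0.2450, 0.0000, -0.1299)
arm 2 at φ=120.0°: (R−r)+L cos θ2 = 0.2560;  centre 2 = (-0.1280, 0.2217, -0.1229)
centre 3 = (0.2664·cos240.0°, 0.2664·sin240.0°, -0.1149) = (-0.1332, -0.2307, -0.1149)
subtract pairs → two planes through P
plane₁₂: -0.7460x+0.4435y+0.0141z = 0.0038
det = 0.6797;  x = -0.0073+0.0291z,  y = -0.0038+0.0173z
quadratic in z: (1.0011)z²+(0.2450)z+(-0.1695)=0, √Δ=0.8594 → z ∈ {-0.5516, 0.3069}; z = -0.5516 (taking z<0)
x = -0.0234, y = -0.0133

(-0.0234, -0.0133, -0.5516)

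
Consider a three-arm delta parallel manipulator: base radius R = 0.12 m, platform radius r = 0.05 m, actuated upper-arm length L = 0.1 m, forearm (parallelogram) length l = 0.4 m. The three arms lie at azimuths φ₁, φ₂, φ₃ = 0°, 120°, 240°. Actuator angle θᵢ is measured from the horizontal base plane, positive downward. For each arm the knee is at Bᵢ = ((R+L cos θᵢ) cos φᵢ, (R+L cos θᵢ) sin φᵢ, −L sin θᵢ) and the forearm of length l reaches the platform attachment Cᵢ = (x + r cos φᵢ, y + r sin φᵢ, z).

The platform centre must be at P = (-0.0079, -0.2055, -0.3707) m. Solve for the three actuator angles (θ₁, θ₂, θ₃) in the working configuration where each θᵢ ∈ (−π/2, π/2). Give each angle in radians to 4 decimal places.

θ₁ = 0.6981, θ₂ = 1.3089, θ₃ = -0.1749

arm 1 (φ=0.0°): x'=-0.0079, y'=-0.2055
  A=0.0779, B=-0.3707, C=(l²−L²−A²−y'²−z²)/(2L)=-0.1786
  θ1 = atan2(B,A) + arccos(C/0.3788) = 0.6981
arm 2 (φ=120.0°): x'=-0.1740, y'=0.1096
  e−x'=0.2440;  (l²−L²−(e−x')²−y'²−z²)/2L = -0.2949
  √(A²+B²)=0.4438;  θ2 = -0.9886+2.2975 ≈ 1.3089
arm 3 (φ=240.0°): x'=0.1819, y'=0.0959
  A cos θ + B sin θ = C:  -0.1119·cos θ + -0.3707·sin θ = -0.0457
  θ3 = atan2(B,A) + arccos(C/0.3872) = -0.1749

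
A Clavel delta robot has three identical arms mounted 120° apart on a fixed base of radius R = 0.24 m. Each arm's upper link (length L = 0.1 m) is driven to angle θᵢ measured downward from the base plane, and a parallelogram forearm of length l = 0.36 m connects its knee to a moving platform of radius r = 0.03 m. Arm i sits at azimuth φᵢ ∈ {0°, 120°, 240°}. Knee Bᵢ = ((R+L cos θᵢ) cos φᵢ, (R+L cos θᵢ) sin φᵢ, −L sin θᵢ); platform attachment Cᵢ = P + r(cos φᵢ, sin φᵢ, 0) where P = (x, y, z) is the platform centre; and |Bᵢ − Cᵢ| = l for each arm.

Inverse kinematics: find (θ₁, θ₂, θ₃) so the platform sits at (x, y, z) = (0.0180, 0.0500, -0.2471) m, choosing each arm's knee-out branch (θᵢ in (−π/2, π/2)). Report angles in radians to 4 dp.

arm 1 (φ=0.0°): x'=0.0180, y'=0.0500
  A=0.1920, B=-0.2471, C=(l²−L²−A²−y'²−z²)/(2L)=0.0959
  θ1 = atan2(B,A) + arccos(C/0.3129) = 0.3491
φ2=120.0° → target in arm frame (0.0343, -0.0406)
  A=0.1757, B=-0.2471, C=(l²−L²−A²−y'²−z²)/(2L)=0.1301
  γ=atan2(-0.2471,0.1757)=-0.9527;  ψ=arccos(0.4292)=1.1272;  θ2=γ+ψ≈0.1745
φ3=240.0° → target in arm frame (-0.0523, -0.0094)
  A=0.2623, B=-0.2471, C=(l²−L²−A²−y'²−z²)/(2L)=-0.0517
  √(A²+B²)=0.3604;  θ3 = -0.7556+1.7149 ≈ 0.9593

θ₁ = 0.3491, θ₂ = 0.1745, θ₃ = 0.9593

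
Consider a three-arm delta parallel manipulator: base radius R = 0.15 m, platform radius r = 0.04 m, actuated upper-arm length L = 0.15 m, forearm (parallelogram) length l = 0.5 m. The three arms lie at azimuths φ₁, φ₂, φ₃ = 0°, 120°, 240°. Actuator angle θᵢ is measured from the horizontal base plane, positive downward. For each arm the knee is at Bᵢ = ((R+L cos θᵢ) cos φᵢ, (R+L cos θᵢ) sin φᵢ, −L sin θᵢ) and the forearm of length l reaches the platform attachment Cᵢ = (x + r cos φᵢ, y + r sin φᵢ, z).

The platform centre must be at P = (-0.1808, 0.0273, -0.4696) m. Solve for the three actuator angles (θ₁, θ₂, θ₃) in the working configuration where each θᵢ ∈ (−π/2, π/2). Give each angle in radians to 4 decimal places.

θ₁ = 1.0468, θ₂ = 0.0871, θ₃ = 0.2614

arm 1 (φ=0.0°): x'=-0.1808, y'=0.0273
  e−x'=0.2908;  (l²−L²−(e−x')²−y'²−z²)/2L = -0.2611
  γ=atan2(-0.4696,0.2908)=-1.0163;  ψ=arccos(-0.4727)=2.0632;  θ1=γ+ψ≈1.0468
φ2=120.0° → target in arm frame (0.1140, 0.1429)
  e−x'=-0.0040;  (l²−L²−(e−x')²−y'²−z²)/2L = -0.0449
  √(A²+B²)=0.4696;  θ2 = -1.5794+1.6665 ≈ 0.0871
rotate P by −φ3: (0.0668, -0.1702, -0.4696)
  A cos θ + B sin θ = C:  0.0432·cos θ + -0.4696·sin θ = -0.0796
  γ=atan2(-0.4696,0.0432)=-1.4790;  ψ=arccos(-0.1687)=1.7403;  θ3=γ+ψ≈0.2614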